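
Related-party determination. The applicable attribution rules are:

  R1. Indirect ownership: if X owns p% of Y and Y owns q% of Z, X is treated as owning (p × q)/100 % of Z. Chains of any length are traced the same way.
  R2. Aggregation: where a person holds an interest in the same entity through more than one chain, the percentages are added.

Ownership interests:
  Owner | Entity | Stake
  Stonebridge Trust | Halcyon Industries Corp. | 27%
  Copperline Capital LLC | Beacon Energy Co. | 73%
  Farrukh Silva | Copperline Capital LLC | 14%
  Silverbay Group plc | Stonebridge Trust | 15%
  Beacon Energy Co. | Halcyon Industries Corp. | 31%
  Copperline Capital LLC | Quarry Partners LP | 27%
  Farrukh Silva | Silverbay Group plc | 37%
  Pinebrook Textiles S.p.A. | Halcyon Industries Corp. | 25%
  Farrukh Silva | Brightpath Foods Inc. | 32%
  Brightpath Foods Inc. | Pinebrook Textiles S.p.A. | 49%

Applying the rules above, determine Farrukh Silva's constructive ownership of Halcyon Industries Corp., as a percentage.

8.5867%

Chain via Brightpath Foods Inc. → Pinebrook Textiles S.p.A. (R1): 32% × 49% × 25% = 3.92% of Halcyon Industries Corp.
Chain via Copperline Capital LLC → Beacon Energy Co. (R1): 14% × 73% × 31% = 3.1682% of Halcyon Industries Corp.
Chain via Silverbay Group plc → Stonebridge Trust (R1): 37% × 15% × 27% = 1.4985% of Halcyon Industries Corp.
Aggregating (R2): 3.92% + 3.1682% + 1.4985% = 8.5867%.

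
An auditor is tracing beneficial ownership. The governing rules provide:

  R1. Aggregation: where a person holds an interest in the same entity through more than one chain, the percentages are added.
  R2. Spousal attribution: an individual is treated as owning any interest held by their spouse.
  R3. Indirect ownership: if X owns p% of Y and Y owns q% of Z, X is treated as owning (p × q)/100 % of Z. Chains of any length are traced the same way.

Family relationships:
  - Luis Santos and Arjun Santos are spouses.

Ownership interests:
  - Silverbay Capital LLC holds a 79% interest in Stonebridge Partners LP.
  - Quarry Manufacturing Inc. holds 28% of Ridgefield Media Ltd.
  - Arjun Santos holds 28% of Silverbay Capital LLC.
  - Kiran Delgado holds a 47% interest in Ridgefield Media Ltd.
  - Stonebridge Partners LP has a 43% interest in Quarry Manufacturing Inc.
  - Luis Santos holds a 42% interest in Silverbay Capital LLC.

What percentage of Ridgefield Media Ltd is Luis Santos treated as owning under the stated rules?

6.65812%

By spousal attribution (R2), Luis Santos is treated as also owning Arjun Santos's interest in Silverbay Capital LLC, giving 42% + 28% = 70%.
Chain via Silverbay Capital LLC → Stonebridge Partners LP → Quarry Manufacturing Inc. (R3): 70% × 79% × 43% × 28% = 6.65812% of Ridgefield Media Ltd.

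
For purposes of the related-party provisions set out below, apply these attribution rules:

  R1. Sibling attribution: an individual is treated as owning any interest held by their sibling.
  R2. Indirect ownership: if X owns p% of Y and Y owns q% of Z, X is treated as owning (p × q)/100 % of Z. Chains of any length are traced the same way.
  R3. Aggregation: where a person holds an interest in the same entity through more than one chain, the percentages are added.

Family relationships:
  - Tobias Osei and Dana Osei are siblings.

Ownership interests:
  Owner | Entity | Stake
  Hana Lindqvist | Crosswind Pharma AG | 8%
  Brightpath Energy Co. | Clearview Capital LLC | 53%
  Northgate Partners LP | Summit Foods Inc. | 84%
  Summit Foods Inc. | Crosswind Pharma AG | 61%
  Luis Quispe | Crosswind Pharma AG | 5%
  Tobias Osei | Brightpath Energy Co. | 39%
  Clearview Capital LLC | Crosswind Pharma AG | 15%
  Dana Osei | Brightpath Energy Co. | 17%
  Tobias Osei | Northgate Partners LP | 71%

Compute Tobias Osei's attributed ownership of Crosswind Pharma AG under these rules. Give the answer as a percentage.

By sibling attribution (R1), Tobias Osei is treated as also owning Dana Osei's interest in Brightpath Energy Co, giving 39% + 17% = 56%.
Chain via Northgate Partners LP → Summit Foods Inc. (R2): 71% × 84% × 61% = 36.3804% of Crosswind Pharma AG.
Chain via Brightpath Energy Co. → Clearview Capital LLC (R2): 56% × 53% × 15% = 4.452% of Crosswind Pharma AG.
Aggregating (R3): 36.3804% + 4.452% = 40.8324%.

40.8324%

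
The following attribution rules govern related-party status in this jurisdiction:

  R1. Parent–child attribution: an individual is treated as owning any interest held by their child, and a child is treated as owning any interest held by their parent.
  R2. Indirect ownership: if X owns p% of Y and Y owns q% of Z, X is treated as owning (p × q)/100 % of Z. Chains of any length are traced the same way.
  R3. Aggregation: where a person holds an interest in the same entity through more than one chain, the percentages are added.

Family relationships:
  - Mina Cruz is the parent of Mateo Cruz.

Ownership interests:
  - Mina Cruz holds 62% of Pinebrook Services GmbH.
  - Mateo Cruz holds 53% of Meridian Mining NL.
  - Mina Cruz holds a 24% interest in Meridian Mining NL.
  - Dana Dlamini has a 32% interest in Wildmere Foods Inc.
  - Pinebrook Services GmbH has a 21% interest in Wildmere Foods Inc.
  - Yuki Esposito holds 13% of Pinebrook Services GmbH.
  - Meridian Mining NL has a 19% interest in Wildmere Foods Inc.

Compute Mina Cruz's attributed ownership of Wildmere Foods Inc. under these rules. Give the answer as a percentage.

By parent–child attribution (R1), Mina Cruz is treated as also owning Mateo Cruz's interest in Meridian Mining NL, giving 24% + 53% = 77%.
Chain via Pinebrook Services GmbH (R2): 62% × 21% = 13.02% of Wildmere Foods Inc.
Chain via Meridian Mining NL (R2): 77% × 19% = 14.63% of Wildmere Foods Inc.
Aggregating (R3): 13.02% + 14.63% = 27.65%.

27.65%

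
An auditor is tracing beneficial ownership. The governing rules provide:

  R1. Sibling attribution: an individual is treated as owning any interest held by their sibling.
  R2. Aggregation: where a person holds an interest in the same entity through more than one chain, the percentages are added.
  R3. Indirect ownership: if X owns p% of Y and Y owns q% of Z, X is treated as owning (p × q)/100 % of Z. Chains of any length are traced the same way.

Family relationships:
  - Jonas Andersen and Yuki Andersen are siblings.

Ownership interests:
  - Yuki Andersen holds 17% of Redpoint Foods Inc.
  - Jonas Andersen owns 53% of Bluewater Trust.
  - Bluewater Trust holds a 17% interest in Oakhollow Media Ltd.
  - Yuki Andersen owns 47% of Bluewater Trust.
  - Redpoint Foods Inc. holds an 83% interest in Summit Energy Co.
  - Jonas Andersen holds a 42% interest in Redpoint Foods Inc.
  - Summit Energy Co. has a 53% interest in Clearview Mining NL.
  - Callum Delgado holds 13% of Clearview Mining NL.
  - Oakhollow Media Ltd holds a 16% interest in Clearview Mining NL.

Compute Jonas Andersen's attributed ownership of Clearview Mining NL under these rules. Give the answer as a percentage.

28.6741%

By sibling attribution (R1), Jonas Andersen is treated as also owning Yuki Andersen's interest in Redpoint Foods Inc, giving 42% + 17% = 59%.
By sibling attribution (R1), Jonas Andersen is treated as also owning Yuki Andersen's interest in Bluewater Trust, giving 53% + 47% = 100%.
Chain via Redpoint Foods Inc. → Summit Energy Co. (R3): 59% × 83% × 53% = 25.9541% of Clearview Mining NL.
Chain via Bluewater Trust → Oakhollow Media Ltd (R3): 100% × 17% × 16% = 2.72% of Clearview Mining NL.
Aggregating (R2): 25.9541% + 2.72% = 28.6741%.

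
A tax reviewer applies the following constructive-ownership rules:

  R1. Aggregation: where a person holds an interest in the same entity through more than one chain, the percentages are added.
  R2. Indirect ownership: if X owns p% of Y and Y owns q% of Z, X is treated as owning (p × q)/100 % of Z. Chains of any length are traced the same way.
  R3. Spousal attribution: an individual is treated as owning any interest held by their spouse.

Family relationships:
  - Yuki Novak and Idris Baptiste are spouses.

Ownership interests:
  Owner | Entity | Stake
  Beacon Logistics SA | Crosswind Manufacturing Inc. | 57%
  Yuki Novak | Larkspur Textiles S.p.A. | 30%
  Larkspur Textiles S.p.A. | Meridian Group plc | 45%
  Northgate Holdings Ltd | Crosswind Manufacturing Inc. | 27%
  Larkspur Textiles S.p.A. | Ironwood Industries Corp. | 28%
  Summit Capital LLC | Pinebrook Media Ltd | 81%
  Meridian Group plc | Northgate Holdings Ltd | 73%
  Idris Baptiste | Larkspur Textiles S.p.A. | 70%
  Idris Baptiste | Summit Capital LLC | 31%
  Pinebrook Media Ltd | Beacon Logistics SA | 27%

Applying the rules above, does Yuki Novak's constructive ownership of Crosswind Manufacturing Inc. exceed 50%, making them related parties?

By spousal attribution (R3), Yuki Novak is treated as also owning Idris Baptiste's interest in Larkspur Textiles S.p.A, giving 30% + 70% = 100%.
By spousal attribution (R3), Yuki Novak is treated as owning Idris Baptiste's 31% interest in Summit Capital LLC.
Chain via Larkspur Textiles S.p.A. → Meridian Group plc → Northgate Holdings Ltd (R2): 100% × 45% × 73% × 27% = 8.8695% of Crosswind Manufacturing Inc.
Chain via Summit Capital LLC → Pinebrook Media Ltd → Beacon Logistics SA (R2): 31% × 81% × 27% × 57% = 3.864429% of Crosswind Manufacturing Inc.
Aggregating (R1): 8.8695% + 3.864429% = 12.733929%.
12.733929% does not exceed the 50% threshold, so Yuki is not a related party to Crosswind Manufacturing Inc.

No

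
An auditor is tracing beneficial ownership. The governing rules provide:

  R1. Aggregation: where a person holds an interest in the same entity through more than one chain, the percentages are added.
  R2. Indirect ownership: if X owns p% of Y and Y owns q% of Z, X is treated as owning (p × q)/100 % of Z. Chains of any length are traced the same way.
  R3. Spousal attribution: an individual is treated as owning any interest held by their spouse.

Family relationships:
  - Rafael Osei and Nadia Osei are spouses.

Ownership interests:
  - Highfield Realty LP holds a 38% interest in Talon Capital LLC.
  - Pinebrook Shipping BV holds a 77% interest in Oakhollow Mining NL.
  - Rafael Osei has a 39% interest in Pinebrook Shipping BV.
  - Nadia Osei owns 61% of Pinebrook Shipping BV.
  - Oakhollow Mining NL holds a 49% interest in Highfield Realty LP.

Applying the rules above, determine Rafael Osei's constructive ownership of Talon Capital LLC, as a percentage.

By spousal attribution (R3), Rafael Osei is treated as also owning Nadia Osei's interest in Pinebrook Shipping BV, giving 39% + 61% = 100%.
Chain via Pinebrook Shipping BV → Oakhollow Mining NL → Highfield Realty LP (R2): 100% × 77% × 49% × 38% = 14.3374% of Talon Capital LLC.

14.3374%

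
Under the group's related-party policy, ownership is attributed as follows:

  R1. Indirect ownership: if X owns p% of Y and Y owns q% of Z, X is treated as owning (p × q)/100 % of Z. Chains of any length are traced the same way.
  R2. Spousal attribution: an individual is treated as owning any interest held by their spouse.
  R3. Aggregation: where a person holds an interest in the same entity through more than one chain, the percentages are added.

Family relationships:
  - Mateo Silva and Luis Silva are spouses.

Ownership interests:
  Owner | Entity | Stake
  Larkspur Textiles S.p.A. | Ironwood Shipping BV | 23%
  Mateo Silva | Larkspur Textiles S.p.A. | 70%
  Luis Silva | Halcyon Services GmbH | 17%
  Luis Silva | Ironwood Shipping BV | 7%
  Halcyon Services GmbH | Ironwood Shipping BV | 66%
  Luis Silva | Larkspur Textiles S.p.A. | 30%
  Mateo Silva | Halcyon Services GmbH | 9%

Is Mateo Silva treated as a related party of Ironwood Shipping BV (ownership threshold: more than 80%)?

By spousal attribution (R2), Mateo Silva is treated as also owning Luis Silva's interest in Halcyon Services GmbH, giving 9% + 17% = 26%.
By spousal attribution (R2), Mateo Silva is treated as also owning Luis Silva's interest in Larkspur Textiles S.p.A, giving 70% + 30% = 100%.
By spousal attribution (R2), Mateo Silva is treated as owning Luis Silva's 7% interest in Ironwood Shipping BV.
Chain via Halcyon Services GmbH (R1): 26% × 66% = 17.16% of Ironwood Shipping BV.
Chain via Larkspur Textiles S.p.A. (R1): 100% × 23% = 23% of Ironwood Shipping BV.
Direct interest in Ironwood Shipping BV: 7%.
Aggregating (R3): 17.16% + 23% + 7% = 47.16%.
47.16% does not exceed the 80% threshold, so Mateo is not a related party to Ironwood Shipping BV.

No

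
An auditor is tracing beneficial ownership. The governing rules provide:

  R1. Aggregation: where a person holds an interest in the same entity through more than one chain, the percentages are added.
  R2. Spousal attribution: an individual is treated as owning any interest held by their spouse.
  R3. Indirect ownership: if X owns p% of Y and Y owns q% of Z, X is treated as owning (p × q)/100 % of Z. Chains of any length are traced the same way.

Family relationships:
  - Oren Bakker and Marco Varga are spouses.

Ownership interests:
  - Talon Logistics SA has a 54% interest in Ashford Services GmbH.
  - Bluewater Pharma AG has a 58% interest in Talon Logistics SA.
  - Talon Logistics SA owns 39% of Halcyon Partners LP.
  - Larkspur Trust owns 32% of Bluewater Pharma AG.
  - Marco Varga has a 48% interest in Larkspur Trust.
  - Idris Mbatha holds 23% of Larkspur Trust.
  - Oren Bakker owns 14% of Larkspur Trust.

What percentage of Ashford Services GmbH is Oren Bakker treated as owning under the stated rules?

By spousal attribution (R2), Oren Bakker is treated as also owning Marco Varga's interest in Larkspur Trust, giving 14% + 48% = 62%.
Chain via Larkspur Trust → Bluewater Pharma AG → Talon Logistics SA (R3): 62% × 32% × 58% × 54% = 6.213888% of Ashford Services GmbH.

6.213888%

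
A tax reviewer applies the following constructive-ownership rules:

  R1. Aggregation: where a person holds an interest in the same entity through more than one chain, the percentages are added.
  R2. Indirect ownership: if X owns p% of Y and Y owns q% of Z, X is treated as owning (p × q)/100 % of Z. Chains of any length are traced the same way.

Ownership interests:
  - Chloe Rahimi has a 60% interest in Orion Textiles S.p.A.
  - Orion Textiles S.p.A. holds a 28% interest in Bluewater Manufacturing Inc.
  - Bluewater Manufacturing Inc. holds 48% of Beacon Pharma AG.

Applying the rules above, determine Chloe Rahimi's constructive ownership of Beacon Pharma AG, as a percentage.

Chain via Orion Textiles S.p.A. → Bluewater Manufacturing Inc. (R2): 60% × 28% × 48% = 8.064% of Beacon Pharma AG.

8.064%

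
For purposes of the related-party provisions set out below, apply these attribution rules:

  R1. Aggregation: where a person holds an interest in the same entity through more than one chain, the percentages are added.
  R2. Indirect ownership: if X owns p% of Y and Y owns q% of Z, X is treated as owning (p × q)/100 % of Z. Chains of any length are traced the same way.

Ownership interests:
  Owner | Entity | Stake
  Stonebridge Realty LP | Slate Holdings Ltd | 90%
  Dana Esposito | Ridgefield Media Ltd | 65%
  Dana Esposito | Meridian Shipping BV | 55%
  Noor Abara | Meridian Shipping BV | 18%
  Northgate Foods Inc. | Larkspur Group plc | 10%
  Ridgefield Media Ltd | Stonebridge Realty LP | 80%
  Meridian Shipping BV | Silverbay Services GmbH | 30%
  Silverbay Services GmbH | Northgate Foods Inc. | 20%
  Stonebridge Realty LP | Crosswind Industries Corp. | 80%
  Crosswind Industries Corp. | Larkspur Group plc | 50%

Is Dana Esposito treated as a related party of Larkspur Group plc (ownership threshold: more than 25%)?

No

Chain via Ridgefield Media Ltd → Stonebridge Realty LP → Crosswind Industries Corp. (R2): 65% × 80% × 80% × 50% = 20.8% of Larkspur Group plc.
Chain via Meridian Shipping BV → Silverbay Services GmbH → Northgate Foods Inc. (R2): 55% × 30% × 20% × 10% = 0.33% of Larkspur Group plc.
Aggregating (R1): 20.8% + 0.33% = 21.13%.
21.13% does not exceed the 25% threshold, so Dana is not a related party to Larkspur Group plc.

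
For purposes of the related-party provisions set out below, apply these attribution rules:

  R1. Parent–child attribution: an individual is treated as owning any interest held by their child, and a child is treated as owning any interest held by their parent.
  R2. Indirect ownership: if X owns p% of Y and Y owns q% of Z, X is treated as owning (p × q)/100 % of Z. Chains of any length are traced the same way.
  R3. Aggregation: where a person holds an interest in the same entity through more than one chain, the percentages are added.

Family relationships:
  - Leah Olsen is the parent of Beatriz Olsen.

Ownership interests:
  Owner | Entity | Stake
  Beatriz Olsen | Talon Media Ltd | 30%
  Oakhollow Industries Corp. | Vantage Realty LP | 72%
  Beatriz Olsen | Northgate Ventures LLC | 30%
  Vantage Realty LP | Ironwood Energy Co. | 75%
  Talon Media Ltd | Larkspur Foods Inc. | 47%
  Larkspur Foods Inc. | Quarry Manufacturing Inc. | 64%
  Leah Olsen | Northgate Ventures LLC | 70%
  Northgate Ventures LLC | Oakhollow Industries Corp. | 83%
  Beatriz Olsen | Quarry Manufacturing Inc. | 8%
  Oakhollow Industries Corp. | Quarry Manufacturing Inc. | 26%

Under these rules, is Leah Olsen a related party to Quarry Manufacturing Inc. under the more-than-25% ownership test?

By parent–child attribution (R1), Leah Olsen is treated as also owning Beatriz Olsen's interest in Northgate Ventures LLC, giving 70% + 30% = 100%.
By parent–child attribution (R1), Leah Olsen is treated as owning Beatriz Olsen's 30% interest in Talon Media Ltd.
By parent–child attribution (R1), Leah Olsen is treated as owning Beatriz Olsen's 8% interest in Quarry Manufacturing Inc.
Chain via Northgate Ventures LLC → Oakhollow Industries Corp. (R2): 100% × 83% × 26% = 21.58% of Quarry Manufacturing Inc.
Chain via Talon Media Ltd → Larkspur Foods Inc. (R2): 30% × 47% × 64% = 9.024% of Quarry Manufacturing Inc.
Direct interest in Quarry Manufacturing Inc: 8%.
Aggregating (R3): 21.58% + 9.024% + 8% = 38.604%.
38.604% exceeds the 25% threshold, so Leah is a related party to Quarry Manufacturing Inc.

Yes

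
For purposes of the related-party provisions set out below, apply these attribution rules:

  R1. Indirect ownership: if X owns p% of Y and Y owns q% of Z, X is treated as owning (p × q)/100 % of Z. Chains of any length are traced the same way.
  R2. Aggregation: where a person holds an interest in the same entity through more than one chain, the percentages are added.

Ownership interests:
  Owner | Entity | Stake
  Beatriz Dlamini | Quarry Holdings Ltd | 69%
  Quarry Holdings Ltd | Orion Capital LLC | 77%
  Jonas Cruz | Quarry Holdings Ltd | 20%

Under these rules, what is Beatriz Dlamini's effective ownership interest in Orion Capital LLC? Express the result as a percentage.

Chain via Quarry Holdings Ltd (R1): 69% × 77% = 53.13% of Orion Capital LLC.

53.13%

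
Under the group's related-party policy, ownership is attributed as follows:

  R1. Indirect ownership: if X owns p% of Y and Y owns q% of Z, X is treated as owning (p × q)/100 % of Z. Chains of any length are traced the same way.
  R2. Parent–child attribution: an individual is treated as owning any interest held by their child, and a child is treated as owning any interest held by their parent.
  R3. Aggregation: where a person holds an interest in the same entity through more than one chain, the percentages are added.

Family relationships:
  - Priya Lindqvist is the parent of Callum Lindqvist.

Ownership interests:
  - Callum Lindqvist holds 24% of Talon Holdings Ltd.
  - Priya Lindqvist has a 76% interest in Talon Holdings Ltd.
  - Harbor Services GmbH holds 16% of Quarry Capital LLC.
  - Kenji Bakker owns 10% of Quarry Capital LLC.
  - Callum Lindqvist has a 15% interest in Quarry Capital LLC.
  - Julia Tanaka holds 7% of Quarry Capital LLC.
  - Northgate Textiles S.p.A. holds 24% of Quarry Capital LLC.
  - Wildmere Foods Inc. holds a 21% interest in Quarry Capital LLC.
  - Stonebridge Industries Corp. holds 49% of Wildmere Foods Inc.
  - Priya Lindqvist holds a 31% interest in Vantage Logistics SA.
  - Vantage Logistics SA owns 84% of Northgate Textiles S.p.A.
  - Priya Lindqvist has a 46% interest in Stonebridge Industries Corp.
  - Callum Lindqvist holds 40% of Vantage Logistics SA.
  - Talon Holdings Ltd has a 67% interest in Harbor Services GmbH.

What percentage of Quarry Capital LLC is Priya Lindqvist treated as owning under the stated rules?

44.767%

By parent–child attribution (R2), Priya Lindqvist is treated as also owning Callum Lindqvist's interest in Vantage Logistics SA, giving 31% + 40% = 71%.
By parent–child attribution (R2), Priya Lindqvist is treated as also owning Callum Lindqvist's interest in Talon Holdings Ltd, giving 76% + 24% = 100%.
By parent–child attribution (R2), Priya Lindqvist is treated as owning Callum Lindqvist's 15% interest in Quarry Capital LLC.
Chain via Stonebridge Industries Corp. → Wildmere Foods Inc. (R1): 46% × 49% × 21% = 4.7334% of Quarry Capital LLC.
Chain via Vantage Logistics SA → Northgate Textiles S.p.A. (R1): 71% × 84% × 24% = 14.3136% of Quarry Capital LLC.
Chain via Talon Holdings Ltd → Harbor Services GmbH (R1): 100% × 67% × 16% = 10.72% of Quarry Capital LLC.
Direct interest in Quarry Capital LLC: 15%.
Aggregating (R3): 4.7334% + 14.3136% + 10.72% + 15% = 44.767%.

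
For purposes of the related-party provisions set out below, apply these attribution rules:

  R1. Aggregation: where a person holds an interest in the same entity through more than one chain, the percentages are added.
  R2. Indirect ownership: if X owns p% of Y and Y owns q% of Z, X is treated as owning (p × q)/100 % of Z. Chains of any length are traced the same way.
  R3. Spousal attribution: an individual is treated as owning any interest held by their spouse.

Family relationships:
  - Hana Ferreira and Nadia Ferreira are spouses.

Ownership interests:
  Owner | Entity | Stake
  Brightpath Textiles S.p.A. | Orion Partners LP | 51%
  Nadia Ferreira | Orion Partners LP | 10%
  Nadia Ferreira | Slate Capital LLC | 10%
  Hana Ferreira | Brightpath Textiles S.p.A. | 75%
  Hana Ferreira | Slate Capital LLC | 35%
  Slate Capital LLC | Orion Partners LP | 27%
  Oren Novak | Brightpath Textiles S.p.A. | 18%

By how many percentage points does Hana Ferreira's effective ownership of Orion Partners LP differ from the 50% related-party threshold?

10.4

By spousal attribution (R3), Hana Ferreira is treated as also owning Nadia Ferreira's interest in Slate Capital LLC, giving 35% + 10% = 45%.
By spousal attribution (R3), Hana Ferreira is treated as owning Nadia Ferreira's 10% interest in Orion Partners LP.
Chain via Slate Capital LLC (R2): 45% × 27% = 12.15% of Orion Partners LP.
Chain via Brightpath Textiles S.p.A. (R2): 75% × 51% = 38.25% of Orion Partners LP.
Direct interest in Orion Partners LP: 10%.
Aggregating (R1): 12.15% + 38.25% + 10% = 60.4%.
60.4% exceeds the 50% threshold by 10.4 percentage points.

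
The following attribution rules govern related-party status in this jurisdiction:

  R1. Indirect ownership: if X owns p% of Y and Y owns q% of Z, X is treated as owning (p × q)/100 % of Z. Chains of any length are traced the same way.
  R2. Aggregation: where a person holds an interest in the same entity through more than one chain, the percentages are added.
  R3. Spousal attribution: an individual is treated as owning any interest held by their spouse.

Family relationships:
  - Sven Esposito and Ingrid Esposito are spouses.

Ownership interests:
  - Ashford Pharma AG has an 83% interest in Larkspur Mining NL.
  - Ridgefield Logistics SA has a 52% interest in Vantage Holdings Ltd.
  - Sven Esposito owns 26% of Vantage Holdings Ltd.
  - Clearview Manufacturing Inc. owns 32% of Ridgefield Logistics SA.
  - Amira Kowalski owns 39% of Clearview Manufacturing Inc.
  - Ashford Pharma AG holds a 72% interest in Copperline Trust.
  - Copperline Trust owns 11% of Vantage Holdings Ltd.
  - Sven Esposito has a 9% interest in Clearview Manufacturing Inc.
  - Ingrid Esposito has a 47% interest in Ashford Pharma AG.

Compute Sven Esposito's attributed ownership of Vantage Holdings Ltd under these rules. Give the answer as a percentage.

31.22%

By spousal attribution (R3), Sven Esposito is treated as owning Ingrid Esposito's 47% interest in Ashford Pharma AG.
Chain via Clearview Manufacturing Inc. → Ridgefield Logistics SA (R1): 9% × 32% × 52% = 1.4976% of Vantage Holdings Ltd.
Direct interest in Vantage Holdings Ltd: 26%.
Chain via Ashford Pharma AG → Copperline Trust (R1): 47% × 72% × 11% = 3.7224% of Vantage Holdings Ltd.
Aggregating (R2): 1.4976% + 26% + 3.7224% = 31.22%.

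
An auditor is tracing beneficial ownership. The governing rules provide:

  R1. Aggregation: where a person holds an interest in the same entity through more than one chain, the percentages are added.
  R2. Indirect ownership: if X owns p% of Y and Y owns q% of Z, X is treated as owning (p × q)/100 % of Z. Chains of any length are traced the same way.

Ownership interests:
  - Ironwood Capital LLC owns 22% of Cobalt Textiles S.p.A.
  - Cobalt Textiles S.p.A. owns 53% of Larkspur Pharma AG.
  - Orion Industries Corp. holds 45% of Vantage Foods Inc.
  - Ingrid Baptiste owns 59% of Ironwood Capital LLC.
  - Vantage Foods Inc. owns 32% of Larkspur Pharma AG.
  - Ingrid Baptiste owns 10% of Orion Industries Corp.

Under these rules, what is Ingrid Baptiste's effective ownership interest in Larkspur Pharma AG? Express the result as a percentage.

8.3194%

Chain via Orion Industries Corp. → Vantage Foods Inc. (R2): 10% × 45% × 32% = 1.44% of Larkspur Pharma AG.
Chain via Ironwood Capital LLC → Cobalt Textiles S.p.A. (R2): 59% × 22% × 53% = 6.8794% of Larkspur Pharma AG.
Aggregating (R1): 1.44% + 6.8794% = 8.3194%.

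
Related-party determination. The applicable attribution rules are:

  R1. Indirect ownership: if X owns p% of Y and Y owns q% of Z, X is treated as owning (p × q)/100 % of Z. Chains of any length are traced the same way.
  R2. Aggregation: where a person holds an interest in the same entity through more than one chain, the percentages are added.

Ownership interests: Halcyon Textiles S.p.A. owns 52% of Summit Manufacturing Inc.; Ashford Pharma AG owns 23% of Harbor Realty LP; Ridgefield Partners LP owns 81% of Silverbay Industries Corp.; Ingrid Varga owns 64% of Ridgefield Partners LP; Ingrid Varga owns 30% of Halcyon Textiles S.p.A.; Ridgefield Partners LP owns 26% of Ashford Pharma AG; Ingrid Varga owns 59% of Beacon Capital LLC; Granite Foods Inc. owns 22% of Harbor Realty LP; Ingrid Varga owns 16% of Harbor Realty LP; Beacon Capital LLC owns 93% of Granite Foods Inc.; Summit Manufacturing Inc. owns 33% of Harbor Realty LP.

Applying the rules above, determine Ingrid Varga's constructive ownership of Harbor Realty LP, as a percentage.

Chain via Ridgefield Partners LP → Ashford Pharma AG (R1): 64% × 26% × 23% = 3.8272% of Harbor Realty LP.
Chain via Beacon Capital LLC → Granite Foods Inc. (R1): 59% × 93% × 22% = 12.0714% of Harbor Realty LP.
Chain via Halcyon Textiles S.p.A. → Summit Manufacturing Inc. (R1): 30% × 52% × 33% = 5.148% of Harbor Realty LP.
Direct interest in Harbor Realty LP: 16%.
Aggregating (R2): 3.8272% + 12.0714% + 5.148% + 16% = 37.0466%.

37.0466%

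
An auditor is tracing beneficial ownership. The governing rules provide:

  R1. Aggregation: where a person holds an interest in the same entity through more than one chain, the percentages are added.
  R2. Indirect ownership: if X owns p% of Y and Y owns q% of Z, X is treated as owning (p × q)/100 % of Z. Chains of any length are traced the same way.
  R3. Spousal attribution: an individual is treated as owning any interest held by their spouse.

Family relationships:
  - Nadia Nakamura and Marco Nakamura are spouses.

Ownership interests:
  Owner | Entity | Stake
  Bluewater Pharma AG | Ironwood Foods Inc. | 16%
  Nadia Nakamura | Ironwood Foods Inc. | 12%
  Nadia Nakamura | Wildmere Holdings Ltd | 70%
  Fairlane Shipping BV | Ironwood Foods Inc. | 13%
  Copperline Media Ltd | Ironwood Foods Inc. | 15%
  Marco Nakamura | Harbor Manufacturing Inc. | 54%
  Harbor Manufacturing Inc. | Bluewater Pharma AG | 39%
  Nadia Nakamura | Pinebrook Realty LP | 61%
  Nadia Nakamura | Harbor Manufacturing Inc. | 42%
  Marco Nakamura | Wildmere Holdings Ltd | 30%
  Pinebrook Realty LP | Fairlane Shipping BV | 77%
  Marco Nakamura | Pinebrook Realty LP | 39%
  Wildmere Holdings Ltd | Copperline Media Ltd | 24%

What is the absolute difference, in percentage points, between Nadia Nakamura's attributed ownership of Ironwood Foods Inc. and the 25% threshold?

6.6004

By spousal attribution (R3), Nadia Nakamura is treated as also owning Marco Nakamura's interest in Pinebrook Realty LP, giving 61% + 39% = 100%.
By spousal attribution (R3), Nadia Nakamura is treated as also owning Marco Nakamura's interest in Wildmere Holdings Ltd, giving 70% + 30% = 100%.
By spousal attribution (R3), Nadia Nakamura is treated as also owning Marco Nakamura's interest in Harbor Manufacturing Inc, giving 42% + 54% = 96%.
Chain via Pinebrook Realty LP → Fairlane Shipping BV (R2): 100% × 77% × 13% = 10.01% of Ironwood Foods Inc.
Chain via Wildmere Holdings Ltd → Copperline Media Ltd (R2): 100% × 24% × 15% = 3.6% of Ironwood Foods Inc.
Chain via Harbor Manufacturing Inc. → Bluewater Pharma AG (R2): 96% × 39% × 16% = 5.9904% of Ironwood Foods Inc.
Direct interest in Ironwood Foods Inc: 12%.
Aggregating (R1): 10.01% + 3.6% + 5.9904% + 12% = 31.6004%.
31.6004% exceeds the 25% threshold by 6.6004 percentage points.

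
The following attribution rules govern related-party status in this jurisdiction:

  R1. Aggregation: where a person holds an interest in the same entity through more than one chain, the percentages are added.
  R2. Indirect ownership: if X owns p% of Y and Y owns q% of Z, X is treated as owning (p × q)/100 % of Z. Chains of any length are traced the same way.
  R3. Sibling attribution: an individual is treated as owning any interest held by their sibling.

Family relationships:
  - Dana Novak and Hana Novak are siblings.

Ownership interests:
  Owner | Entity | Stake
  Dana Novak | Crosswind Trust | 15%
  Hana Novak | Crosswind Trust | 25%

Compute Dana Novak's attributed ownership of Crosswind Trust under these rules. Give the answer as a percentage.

40%

By sibling attribution (R3), Dana Novak is treated as also owning Hana Novak's interest in Crosswind Trust, giving 15% + 25% = 40%.
Direct interest in Crosswind Trust: 40%.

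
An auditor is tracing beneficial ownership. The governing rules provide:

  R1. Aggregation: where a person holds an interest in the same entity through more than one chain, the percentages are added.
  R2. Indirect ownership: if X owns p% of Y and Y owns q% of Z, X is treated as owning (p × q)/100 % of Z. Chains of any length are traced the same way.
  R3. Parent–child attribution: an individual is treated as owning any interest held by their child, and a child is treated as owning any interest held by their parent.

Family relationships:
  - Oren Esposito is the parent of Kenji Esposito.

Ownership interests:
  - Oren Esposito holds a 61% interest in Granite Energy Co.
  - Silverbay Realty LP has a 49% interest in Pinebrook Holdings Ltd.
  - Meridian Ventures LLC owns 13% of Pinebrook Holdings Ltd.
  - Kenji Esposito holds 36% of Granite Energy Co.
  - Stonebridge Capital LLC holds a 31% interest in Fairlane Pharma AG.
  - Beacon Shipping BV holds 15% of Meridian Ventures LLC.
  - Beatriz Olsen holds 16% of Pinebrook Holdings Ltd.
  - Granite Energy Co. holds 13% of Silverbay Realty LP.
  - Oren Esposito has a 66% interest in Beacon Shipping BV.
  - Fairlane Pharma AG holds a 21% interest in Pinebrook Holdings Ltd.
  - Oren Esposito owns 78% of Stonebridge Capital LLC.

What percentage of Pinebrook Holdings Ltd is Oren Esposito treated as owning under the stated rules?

By parent–child attribution (R3), Oren Esposito is treated as also owning Kenji Esposito's interest in Granite Energy Co, giving 61% + 36% = 97%.
Chain via Granite Energy Co. → Silverbay Realty LP (R2): 97% × 13% × 49% = 6.1789% of Pinebrook Holdings Ltd.
Chain via Beacon Shipping BV → Meridian Ventures LLC (R2): 66% × 15% × 13% = 1.287% of Pinebrook Holdings Ltd.
Chain via Stonebridge Capital LLC → Fairlane Pharma AG (R2): 78% × 31% × 21% = 5.0778% of Pinebrook Holdings Ltd.
Aggregating (R1): 6.1789% + 1.287% + 5.0778% = 12.5437%.

12.5437%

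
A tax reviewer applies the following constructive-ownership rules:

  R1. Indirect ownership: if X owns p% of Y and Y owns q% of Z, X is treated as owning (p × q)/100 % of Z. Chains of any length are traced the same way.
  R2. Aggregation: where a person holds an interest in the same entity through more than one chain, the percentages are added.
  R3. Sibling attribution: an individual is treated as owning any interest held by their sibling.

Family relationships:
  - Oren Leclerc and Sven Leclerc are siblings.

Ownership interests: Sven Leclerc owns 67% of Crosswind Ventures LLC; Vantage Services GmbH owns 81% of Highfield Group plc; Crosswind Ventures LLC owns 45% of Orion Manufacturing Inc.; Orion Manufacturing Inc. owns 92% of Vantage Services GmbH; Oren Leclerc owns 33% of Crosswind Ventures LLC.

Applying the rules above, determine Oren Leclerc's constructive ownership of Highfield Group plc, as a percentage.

By sibling attribution (R3), Oren Leclerc is treated as also owning Sven Leclerc's interest in Crosswind Ventures LLC, giving 33% + 67% = 100%.
Chain via Crosswind Ventures LLC → Orion Manufacturing Inc. → Vantage Services GmbH (R1): 100% × 45% × 92% × 81% = 33.534% of Highfield Group plc.

33.534%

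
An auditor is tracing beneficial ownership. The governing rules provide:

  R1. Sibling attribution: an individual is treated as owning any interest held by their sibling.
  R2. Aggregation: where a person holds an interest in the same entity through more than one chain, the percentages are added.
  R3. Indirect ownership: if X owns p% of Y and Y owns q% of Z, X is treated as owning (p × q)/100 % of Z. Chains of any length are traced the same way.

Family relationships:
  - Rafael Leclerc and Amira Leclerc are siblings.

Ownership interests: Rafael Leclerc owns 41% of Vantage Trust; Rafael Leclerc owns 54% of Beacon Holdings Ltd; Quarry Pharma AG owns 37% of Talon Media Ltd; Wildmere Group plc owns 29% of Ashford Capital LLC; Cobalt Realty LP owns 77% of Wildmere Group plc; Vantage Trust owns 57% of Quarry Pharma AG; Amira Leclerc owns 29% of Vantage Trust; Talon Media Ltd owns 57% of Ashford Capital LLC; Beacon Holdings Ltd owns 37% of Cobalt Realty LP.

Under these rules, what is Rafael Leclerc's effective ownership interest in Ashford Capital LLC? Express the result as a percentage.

By sibling attribution (R1), Rafael Leclerc is treated as also owning Amira Leclerc's interest in Vantage Trust, giving 41% + 29% = 70%.
Chain via Vantage Trust → Quarry Pharma AG → Talon Media Ltd (R3): 70% × 57% × 37% × 57% = 8.41491% of Ashford Capital LLC.
Chain via Beacon Holdings Ltd → Cobalt Realty LP → Wildmere Group plc (R3): 54% × 37% × 77% × 29% = 4.461534% of Ashford Capital LLC.
Aggregating (R2): 8.41491% + 4.461534% = 12.876444%.

12.876444%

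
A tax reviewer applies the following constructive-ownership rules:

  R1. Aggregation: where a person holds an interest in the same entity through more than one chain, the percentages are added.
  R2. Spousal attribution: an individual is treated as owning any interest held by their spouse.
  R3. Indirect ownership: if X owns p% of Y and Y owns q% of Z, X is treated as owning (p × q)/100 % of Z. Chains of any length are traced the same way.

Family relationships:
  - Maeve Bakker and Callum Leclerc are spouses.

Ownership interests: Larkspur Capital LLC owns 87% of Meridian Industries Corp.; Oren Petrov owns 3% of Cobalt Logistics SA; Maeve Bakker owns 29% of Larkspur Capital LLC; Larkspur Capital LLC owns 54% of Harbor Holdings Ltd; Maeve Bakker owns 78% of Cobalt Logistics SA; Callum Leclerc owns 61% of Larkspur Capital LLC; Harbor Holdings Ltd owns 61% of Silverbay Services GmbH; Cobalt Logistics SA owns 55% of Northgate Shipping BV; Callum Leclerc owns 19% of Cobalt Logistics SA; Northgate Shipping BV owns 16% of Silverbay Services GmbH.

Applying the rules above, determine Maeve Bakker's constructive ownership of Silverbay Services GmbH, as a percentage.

By spousal attribution (R2), Maeve Bakker is treated as also owning Callum Leclerc's interest in Cobalt Logistics SA, giving 78% + 19% = 97%.
By spousal attribution (R2), Maeve Bakker is treated as also owning Callum Leclerc's interest in Larkspur Capital LLC, giving 29% + 61% = 90%.
Chain via Cobalt Logistics SA → Northgate Shipping BV (R3): 97% × 55% × 16% = 8.536% of Silverbay Services GmbH.
Chain via Larkspur Capital LLC → Harbor Holdings Ltd (R3): 90% × 54% × 61% = 29.646% of Silverbay Services GmbH.
Aggregating (R1): 8.536% + 29.646% = 38.182%.

38.182%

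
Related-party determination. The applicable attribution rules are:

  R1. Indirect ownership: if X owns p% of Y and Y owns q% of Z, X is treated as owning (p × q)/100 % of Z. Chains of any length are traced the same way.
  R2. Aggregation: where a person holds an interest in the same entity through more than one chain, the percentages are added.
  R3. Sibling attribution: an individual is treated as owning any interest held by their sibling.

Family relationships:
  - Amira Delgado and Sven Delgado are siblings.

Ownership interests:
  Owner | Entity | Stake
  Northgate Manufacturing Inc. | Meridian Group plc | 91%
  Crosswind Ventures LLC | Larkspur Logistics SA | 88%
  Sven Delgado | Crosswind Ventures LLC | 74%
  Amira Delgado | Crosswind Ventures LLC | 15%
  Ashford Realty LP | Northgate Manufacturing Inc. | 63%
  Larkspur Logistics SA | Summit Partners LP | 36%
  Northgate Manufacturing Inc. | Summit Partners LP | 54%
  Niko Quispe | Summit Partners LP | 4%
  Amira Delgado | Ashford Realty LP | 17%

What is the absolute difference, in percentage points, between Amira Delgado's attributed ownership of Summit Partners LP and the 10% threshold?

By sibling attribution (R3), Amira Delgado is treated as also owning Sven Delgado's interest in Crosswind Ventures LLC, giving 15% + 74% = 89%.
Chain via Ashford Realty LP → Northgate Manufacturing Inc. (R1): 17% × 63% × 54% = 5.7834% of Summit Partners LP.
Chain via Crosswind Ventures LLC → Larkspur Logistics SA (R1): 89% × 88% × 36% = 28.1952% of Summit Partners LP.
Aggregating (R2): 5.7834% + 28.1952% = 33.9786%.
33.9786% exceeds the 10% threshold by 23.9786 percentage points.

23.9786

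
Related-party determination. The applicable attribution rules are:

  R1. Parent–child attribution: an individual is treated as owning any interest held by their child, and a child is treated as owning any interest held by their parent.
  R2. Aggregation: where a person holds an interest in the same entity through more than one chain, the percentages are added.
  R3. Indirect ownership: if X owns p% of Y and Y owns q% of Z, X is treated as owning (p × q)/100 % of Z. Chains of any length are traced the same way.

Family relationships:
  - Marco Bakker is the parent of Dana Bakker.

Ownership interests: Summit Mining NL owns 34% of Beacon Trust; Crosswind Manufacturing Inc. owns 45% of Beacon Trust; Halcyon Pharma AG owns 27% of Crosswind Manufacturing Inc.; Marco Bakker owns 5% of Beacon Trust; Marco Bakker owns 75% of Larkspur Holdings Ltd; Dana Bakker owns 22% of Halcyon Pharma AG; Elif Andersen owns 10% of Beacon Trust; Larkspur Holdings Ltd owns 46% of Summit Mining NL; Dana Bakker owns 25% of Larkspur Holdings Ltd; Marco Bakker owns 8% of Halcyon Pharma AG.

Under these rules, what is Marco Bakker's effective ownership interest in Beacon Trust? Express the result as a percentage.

By parent–child attribution (R1), Marco Bakker is treated as also owning Dana Bakker's interest in Halcyon Pharma AG, giving 8% + 22% = 30%.
By parent–child attribution (R1), Marco Bakker is treated as also owning Dana Bakker's interest in Larkspur Holdings Ltd, giving 75% + 25% = 100%.
Chain via Halcyon Pharma AG → Crosswind Manufacturing Inc. (R3): 30% × 27% × 45% = 3.645% of Beacon Trust.
Chain via Larkspur Holdings Ltd → Summit Mining NL (R3): 100% × 46% × 34% = 15.64% of Beacon Trust.
Direct interest in Beacon Trust: 5%.
Aggregating (R2): 3.645% + 15.64% + 5% = 24.285%.

24.285%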